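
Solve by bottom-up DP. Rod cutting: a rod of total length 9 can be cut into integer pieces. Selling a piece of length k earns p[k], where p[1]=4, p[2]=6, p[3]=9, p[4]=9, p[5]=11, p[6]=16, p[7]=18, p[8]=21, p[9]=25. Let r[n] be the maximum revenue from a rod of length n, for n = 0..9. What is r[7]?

28

   n    0    1    2    3    4    5    6    7    8    9
r[n]    0    4    8   12   16   20   24   28   32   36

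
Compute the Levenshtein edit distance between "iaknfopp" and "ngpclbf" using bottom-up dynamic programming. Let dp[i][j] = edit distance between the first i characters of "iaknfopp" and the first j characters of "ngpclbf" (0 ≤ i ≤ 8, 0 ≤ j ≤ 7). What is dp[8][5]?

7

   ''  n  g  p  c  l  b  f
''  0  1  2  3  4  5  6  7
 i  1  1  2  3  4  5  6  7
 a  2  2  2  3  4  5  6  7
 k  3  3  3  3  4  5  6  7
 n  4  3  4  4  4  5  6  7
 f  5  4  4  5  5  5  6  6
 o  6  5  5  5  6  6  6  7
 p  7  6  6  5  6  7  7  7
 p  8  7  7  6  6  7  8  8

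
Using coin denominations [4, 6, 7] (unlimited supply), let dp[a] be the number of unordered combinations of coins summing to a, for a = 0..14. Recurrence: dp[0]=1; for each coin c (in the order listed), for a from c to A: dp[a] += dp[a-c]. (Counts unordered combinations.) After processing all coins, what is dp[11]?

1

after  coin     0     1     2     3     4     5     6     7     8     9    10    11    12    13    14
          4     1     0     0     0     1     0     0     0     1     0     0     0     1     0     0
          6     1     0     0     0     1     0     1     0     1     0     1     0     2     0     1
          7     1     0     0     0     1     0     1     1     1     0     1     1     2     1     2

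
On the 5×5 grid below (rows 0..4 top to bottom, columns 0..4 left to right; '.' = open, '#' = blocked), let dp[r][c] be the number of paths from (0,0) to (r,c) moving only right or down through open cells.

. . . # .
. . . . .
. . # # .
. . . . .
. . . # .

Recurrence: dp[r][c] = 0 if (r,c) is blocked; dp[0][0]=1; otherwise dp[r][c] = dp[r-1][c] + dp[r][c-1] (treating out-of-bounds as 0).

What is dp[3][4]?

7

r\c   0   1   2   3   4
  0   1   1   1   0   0
  1   1   2   3   3   3
  2   1   3   0   0   3
  3   1   4   4   4   7
  4   1   5   9   0   7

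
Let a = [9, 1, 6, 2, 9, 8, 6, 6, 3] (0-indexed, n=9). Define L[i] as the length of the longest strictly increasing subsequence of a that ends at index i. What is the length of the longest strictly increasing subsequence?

3

   i    0    1    2    3    4    5    6    7    8
a[i]    9    1    6    2    9    8    6    6    3
L[i]    1    1    2    2    3    3    3    3    3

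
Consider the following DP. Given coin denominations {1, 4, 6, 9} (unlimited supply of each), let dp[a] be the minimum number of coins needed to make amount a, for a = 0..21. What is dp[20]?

 a  0  1  2  3  4  5  6  7  8  9 10 11 12 13 14 15 16 17 18 19 20 21
dp  0  1  2  3  1  2  1  2  2  1  2  3  2  2  3  2  3  3  2  3  4  3

4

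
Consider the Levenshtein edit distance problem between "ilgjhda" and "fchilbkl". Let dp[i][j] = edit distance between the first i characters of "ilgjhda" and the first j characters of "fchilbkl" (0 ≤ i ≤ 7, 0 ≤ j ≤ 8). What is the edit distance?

   ''  f  c  h  i  l  b  k  l
''  0  1  2  3  4  5  6  7  8
 i  1  1  2  3  3  4  5  6  7
 l  2  2  2  3  4  3  4  5  6
 g  3  3  3  3  4  4  4  5  6
 j  4  4  4  4  4  5  5  5  6
 h  5  5  5  4  5  5  6  6  6
 d  6  6  6  5  5  6  6  7  7
 a  7  7  7  6  6  6  7  7  8

8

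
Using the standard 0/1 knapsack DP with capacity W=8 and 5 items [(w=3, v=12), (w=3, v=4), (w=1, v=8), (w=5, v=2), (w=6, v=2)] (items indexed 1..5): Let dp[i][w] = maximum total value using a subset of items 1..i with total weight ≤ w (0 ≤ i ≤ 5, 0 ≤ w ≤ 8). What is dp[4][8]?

i\w   0   1   2   3   4   5   6   7   8
  0   0   0   0   0   0   0   0   0   0
  1   0   0   0  12  12  12  12  12  12
  2   0   0   0  12  12  12  16  16  16
  3   0   8   8  12  20  20  20  24  24
  4   0   8   8  12  20  20  20  24  24
  5   0   8   8  12  20  20  20  24  24

24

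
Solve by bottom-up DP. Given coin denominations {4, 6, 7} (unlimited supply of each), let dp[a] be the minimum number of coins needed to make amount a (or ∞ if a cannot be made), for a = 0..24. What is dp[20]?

 a  0  1  2  3  4  5  6  7  8  9 10 11 12 13 14 15 16 17 18 19 20 21 22 23 24
dp  0  -  -  -  1  -  1  1  2  -  2  2  2  2  2  3  3  3  3  3  3  3  4  4  4
(- denotes ∞ / unreachable)

3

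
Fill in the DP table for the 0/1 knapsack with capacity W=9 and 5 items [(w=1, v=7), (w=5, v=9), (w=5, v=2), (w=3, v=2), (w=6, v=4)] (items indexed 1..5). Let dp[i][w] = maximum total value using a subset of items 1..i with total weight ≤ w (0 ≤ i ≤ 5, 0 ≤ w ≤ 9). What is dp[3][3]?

i\w   0   1   2   3   4   5   6   7   8   9
  0   0   0   0   0   0   0   0   0   0   0
  1   0   7   7   7   7   7   7   7   7   7
  2   0   7   7   7   7   9  16  16  16  16
  3   0   7   7   7   7   9  16  16  16  16
  4   0   7   7   7   9   9  16  16  16  18
  5   0   7   7   7   9   9  16  16  16  18

7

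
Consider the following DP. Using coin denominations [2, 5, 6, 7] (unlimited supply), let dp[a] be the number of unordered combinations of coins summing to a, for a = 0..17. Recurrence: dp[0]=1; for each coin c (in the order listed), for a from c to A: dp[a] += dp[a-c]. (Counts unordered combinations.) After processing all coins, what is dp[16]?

7

after  coin     0     1     2     3     4     5     6     7     8     9    10    11    12    13    14    15    16    17
          2     1     0     1     0     1     0     1     0     1     0     1     0     1     0     1     0     1     0
          5     1     0     1     0     1     1     1     1     1     1     2     1     2     1     2     2     2     2
          6     1     0     1     0     1     1     2     1     2     1     3     2     4     2     4     3     5     4
          7     1     0     1     0     1     1     2     2     2     2     3     3     5     4     6     5     7     7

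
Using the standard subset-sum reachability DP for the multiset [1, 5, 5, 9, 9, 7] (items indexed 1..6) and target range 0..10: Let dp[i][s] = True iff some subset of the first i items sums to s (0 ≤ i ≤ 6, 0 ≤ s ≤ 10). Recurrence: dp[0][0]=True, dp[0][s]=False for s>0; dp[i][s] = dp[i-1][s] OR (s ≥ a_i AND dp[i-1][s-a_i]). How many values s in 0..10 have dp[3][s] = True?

5

i\s   0   1   2   3   4   5   6   7   8   9  10
  0   T   F   F   F   F   F   F   F   F   F   F
  1   T   T   F   F   F   F   F   F   F   F   F
  2   T   T   F   F   F   T   T   F   F   F   F
  3   T   T   F   F   F   T   T   F   F   F   T
  4   T   T   F   F   F   T   T   F   F   T   T
  5   T   T   F   F   F   T   T   F   F   T   T
  6   T   T   F   F   F   T   T   T   T   T   T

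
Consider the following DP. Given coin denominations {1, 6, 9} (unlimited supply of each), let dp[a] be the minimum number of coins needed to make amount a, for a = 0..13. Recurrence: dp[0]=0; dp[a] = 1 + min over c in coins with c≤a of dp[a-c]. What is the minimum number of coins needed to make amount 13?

 a  0  1  2  3  4  5  6  7  8  9 10 11 12 13
dp  0  1  2  3  4  5  1  2  3  1  2  3  2  3

3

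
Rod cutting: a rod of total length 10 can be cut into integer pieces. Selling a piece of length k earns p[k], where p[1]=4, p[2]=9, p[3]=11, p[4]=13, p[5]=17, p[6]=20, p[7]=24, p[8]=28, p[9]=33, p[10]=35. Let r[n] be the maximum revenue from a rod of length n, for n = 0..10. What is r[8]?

   n    0    1    2    3    4    5    6    7    8    9   10
r[n]    0    4    9   13   18   22   27   31   36   40   45

36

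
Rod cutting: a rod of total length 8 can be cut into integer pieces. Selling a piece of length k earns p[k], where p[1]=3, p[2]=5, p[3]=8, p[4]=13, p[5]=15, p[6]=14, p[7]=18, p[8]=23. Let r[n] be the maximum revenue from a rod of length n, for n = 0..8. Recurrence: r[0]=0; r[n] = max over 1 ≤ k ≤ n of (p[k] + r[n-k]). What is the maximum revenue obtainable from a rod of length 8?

26

   n    0    1    2    3    4    5    6    7    8
r[n]    0    3    6    9   13   16   19   22   26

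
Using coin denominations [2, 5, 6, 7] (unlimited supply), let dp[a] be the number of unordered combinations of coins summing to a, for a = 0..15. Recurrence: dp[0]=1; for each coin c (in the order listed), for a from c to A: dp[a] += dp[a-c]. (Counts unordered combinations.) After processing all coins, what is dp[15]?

after  coin     0     1     2     3     4     5     6     7     8     9    10    11    12    13    14    15
          2     1     0     1     0     1     0     1     0     1     0     1     0     1     0     1     0
          5     1     0     1     0     1     1     1     1     1     1     2     1     2     1     2     2
          6     1     0     1     0     1     1     2     1     2     1     3     2     4     2     4     3
          7     1     0     1     0     1     1     2     2     2     2     3     3     5     4     6     5

5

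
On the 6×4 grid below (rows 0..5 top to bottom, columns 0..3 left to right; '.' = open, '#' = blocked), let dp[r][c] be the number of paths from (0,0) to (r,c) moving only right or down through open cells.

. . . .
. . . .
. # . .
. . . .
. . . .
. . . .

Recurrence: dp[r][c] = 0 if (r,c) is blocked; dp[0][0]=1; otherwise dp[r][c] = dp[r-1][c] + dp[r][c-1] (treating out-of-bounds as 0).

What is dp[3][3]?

r\c   0   1   2   3
  0   1   1   1   1
  1   1   2   3   4
  2   1   0   3   7
  3   1   1   4  11
  4   1   2   6  17
  5   1   3   9  26

11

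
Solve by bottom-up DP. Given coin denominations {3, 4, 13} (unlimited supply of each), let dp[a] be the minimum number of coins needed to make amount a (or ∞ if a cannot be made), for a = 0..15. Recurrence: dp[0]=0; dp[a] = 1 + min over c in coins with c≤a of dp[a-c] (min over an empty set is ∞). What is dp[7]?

 a  0  1  2  3  4  5  6  7  8  9 10 11 12 13 14 15
dp  0  -  -  1  1  -  2  2  2  3  3  3  3  1  4  4
(- denotes ∞ / unreachable)

2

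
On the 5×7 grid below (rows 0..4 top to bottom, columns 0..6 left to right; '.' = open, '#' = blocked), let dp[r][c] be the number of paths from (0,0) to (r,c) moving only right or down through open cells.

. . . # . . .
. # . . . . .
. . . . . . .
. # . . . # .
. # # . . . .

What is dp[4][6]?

20

r\c   0   1   2   3   4   5   6
  0   1   1   1   0   0   0   0
  1   1   0   1   1   1   1   1
  2   1   1   2   3   4   5   6
  3   1   0   2   5   9   0   6
  4   1   0   0   5  14  14  20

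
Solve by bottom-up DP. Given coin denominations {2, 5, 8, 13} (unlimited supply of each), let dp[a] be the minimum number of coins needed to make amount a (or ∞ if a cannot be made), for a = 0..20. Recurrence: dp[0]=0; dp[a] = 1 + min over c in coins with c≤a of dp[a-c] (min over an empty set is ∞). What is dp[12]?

 a  0  1  2  3  4  5  6  7  8  9 10 11 12 13 14 15 16 17 18 19 20
dp  0  -  1  -  2  1  3  2  1  3  2  4  3  1  4  2  2  3  2  4  3
(- denotes ∞ / unreachable)

3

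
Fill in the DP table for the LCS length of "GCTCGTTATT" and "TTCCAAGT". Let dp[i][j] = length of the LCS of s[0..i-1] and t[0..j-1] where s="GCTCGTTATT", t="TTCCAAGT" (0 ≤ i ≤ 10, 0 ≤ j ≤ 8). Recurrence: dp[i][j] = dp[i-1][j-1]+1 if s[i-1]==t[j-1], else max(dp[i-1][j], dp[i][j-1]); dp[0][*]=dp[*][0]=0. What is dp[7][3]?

   ''  T  T  C  C  A  A  G  T
''  0  0  0  0  0  0  0  0  0
 G  0  0  0  0  0  0  0  1  1
 C  0  0  0  1  1  1  1  1  1
 T  0  1  1  1  1  1  1  1  2
 C  0  1  1  2  2  2  2  2  2
 G  0  1  1  2  2  2  2  3  3
 T  0  1  2  2  2  2  2  3  4
 T  0  1  2  2  2  2  2  3  4
 A  0  1  2  2  2  3  3  3  4
 T  0  1  2  2  2  3  3  3  4
 T  0  1  2  2  2  3  3  3  4

2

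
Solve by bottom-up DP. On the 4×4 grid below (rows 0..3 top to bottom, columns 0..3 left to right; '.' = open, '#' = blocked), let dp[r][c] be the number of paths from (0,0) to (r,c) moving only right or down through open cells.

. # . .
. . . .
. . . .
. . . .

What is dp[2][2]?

r\c   0   1   2   3
  0   1   0   0   0
  1   1   1   1   1
  2   1   2   3   4
  3   1   3   6  10

3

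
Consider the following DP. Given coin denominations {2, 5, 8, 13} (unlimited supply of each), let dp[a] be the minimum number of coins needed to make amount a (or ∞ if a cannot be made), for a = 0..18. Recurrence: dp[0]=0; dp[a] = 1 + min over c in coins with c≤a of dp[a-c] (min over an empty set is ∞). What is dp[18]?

2

 a  0  1  2  3  4  5  6  7  8  9 10 11 12 13 14 15 16 17 18
dp  0  -  1  -  2  1  3  2  1  3  2  4  3  1  4  2  2  3  2
(- denotes ∞ / unreachable)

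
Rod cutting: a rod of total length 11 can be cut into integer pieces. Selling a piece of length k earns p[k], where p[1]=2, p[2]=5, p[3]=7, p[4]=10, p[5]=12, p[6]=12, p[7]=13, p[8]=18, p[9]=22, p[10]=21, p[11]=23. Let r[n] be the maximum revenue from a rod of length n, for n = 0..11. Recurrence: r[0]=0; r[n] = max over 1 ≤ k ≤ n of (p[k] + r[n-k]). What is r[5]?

12

   n    0    1    2    3    4    5    6    7    8    9   10   11
r[n]    0    2    5    7   10   12   15   17   20   22   25   27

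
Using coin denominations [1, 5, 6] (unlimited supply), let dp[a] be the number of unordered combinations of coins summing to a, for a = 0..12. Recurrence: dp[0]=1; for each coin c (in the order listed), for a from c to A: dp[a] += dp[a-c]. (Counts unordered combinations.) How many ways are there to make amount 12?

6

after  coin     0     1     2     3     4     5     6     7     8     9    10    11    12
          1     1     1     1     1     1     1     1     1     1     1     1     1     1
          5     1     1     1     1     1     2     2     2     2     2     3     3     3
          6     1     1     1     1     1     2     3     3     3     3     4     5     6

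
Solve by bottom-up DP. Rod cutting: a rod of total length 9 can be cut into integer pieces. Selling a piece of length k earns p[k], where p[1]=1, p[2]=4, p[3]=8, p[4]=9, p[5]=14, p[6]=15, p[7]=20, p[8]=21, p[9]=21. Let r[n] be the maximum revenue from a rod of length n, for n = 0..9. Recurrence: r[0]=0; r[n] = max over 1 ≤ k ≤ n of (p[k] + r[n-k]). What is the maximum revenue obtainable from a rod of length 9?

24

   n    0    1    2    3    4    5    6    7    8    9
r[n]    0    1    4    8    9   14   16   20   22   24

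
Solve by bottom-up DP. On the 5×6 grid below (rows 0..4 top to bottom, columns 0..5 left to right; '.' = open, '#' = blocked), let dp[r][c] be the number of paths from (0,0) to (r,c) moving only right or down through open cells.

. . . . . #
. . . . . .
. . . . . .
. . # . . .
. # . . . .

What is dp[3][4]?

25

r\c   0   1   2   3   4   5
  0   1   1   1   1   1   0
  1   1   2   3   4   5   5
  2   1   3   6  10  15  20
  3   1   4   0  10  25  45
  4   1   0   0  10  35  80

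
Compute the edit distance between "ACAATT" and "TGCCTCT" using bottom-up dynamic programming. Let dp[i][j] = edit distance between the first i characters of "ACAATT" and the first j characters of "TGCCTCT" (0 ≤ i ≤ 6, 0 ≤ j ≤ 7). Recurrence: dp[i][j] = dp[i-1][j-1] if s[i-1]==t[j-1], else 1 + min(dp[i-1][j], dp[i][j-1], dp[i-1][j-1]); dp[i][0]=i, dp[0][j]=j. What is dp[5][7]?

   ''  T  G  C  C  T  C  T
''  0  1  2  3  4  5  6  7
 A  1  1  2  3  4  5  6  7
 C  2  2  2  2  3  4  5  6
 A  3  3  3  3  3  4  5  6
 A  4  4  4  4  4  4  5  6
 T  5  4  5  5  5  4  5  5
 T  6  5  5  6  6  5  5  5

5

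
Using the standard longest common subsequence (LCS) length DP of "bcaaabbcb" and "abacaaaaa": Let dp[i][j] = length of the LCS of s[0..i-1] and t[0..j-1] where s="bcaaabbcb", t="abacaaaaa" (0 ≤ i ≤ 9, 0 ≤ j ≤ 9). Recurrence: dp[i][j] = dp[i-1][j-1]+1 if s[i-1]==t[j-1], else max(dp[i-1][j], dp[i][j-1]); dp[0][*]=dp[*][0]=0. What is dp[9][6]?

4

   ''  a  b  a  c  a  a  a  a  a
''  0  0  0  0  0  0  0  0  0  0
 b  0  0  1  1  1  1  1  1  1  1
 c  0  0  1  1  2  2  2  2  2  2
 a  0  1  1  2  2  3  3  3  3  3
 a  0  1  1  2  2  3  4  4  4  4
 a  0  1  1  2  2  3  4  5  5  5
 b  0  1  2  2  2  3  4  5  5  5
 b  0  1  2  2  2  3  4  5  5  5
 c  0  1  2  2  3  3  4  5  5  5
 b  0  1  2  2  3  3  4  5  5  5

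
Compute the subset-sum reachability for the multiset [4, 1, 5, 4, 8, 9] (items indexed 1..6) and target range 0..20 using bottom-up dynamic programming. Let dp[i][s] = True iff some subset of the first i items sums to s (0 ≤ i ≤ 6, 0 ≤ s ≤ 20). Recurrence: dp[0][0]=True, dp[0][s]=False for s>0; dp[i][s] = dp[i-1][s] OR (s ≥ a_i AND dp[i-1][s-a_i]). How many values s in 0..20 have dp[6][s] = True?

16

i\s   0   1   2   3   4   5   6   7   8   9  10  11  12  13  14  15  16  17  18  19  20
  0   T   F   F   F   F   F   F   F   F   F   F   F   F   F   F   F   F   F   F   F   F
  1   T   F   F   F   T   F   F   F   F   F   F   F   F   F   F   F   F   F   F   F   F
  2   T   T   F   F   T   T   F   F   F   F   F   F   F   F   F   F   F   F   F   F   F
  3   T   T   F   F   T   T   T   F   F   T   T   F   F   F   F   F   F   F   F   F   F
  4   T   T   F   F   T   T   T   F   T   T   T   F   F   T   T   F   F   F   F   F   F
  5   T   T   F   F   T   T   T   F   T   T   T   F   T   T   T   F   T   T   T   F   F
  6   T   T   F   F   T   T   T   F   T   T   T   F   T   T   T   T   T   T   T   T   F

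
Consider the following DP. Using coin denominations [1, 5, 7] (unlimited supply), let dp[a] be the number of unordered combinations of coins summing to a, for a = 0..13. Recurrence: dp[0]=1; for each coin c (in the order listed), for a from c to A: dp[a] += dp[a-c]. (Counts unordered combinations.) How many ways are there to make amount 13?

after  coin     0     1     2     3     4     5     6     7     8     9    10    11    12    13
          1     1     1     1     1     1     1     1     1     1     1     1     1     1     1
          5     1     1     1     1     1     2     2     2     2     2     3     3     3     3
          7     1     1     1     1     1     2     2     3     3     3     4     4     5     5

5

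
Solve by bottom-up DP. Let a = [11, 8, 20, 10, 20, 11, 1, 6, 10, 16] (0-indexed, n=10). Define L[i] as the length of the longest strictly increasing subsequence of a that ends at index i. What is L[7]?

   i    0    1    2    3    4    5    6    7    8    9
a[i]   11    8   20   10   20   11    1    6   10   16
L[i]    1    1    2    2    3    3    1    2    3    4

2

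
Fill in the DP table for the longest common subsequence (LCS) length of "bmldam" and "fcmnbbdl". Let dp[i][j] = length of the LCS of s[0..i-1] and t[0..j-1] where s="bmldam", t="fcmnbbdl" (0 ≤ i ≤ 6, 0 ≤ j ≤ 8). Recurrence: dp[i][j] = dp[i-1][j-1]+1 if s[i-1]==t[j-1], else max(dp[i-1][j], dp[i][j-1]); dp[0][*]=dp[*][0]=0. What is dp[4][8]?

   ''  f  c  m  n  b  b  d  l
''  0  0  0  0  0  0  0  0  0
 b  0  0  0  0  0  1  1  1  1
 m  0  0  0  1  1  1  1  1  1
 l  0  0  0  1  1  1  1  1  2
 d  0  0  0  1  1  1  1  2  2
 a  0  0  0  1  1  1  1  2  2
 m  0  0  0  1  1  1  1  2  2

2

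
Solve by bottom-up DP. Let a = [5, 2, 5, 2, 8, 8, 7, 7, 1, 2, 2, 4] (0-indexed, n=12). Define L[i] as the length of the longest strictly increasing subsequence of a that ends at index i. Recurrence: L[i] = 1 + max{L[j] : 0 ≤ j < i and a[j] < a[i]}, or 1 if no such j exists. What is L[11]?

3

   i    0    1    2    3    4    5    6    7    8    9   10   11
a[i]    5    2    5    2    8    8    7    7    1    2    2    4
L[i]    1    1    2    1    3    3    3    3    1    2    2    3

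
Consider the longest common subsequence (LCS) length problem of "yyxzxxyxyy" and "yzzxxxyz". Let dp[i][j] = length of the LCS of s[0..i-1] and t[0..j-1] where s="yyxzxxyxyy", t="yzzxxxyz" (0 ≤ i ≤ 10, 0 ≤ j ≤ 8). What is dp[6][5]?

4

   ''  y  z  z  x  x  x  y  z
''  0  0  0  0  0  0  0  0  0
 y  0  1  1  1  1  1  1  1  1
 y  0  1  1  1  1  1  1  2  2
 x  0  1  1  1  2  2  2  2  2
 z  0  1  2  2  2  2  2  2  3
 x  0  1  2  2  3  3  3  3  3
 x  0  1  2  2  3  4  4  4  4
 y  0  1  2  2  3  4  4  5  5
 x  0  1  2  2  3  4  5  5  5
 y  0  1  2  2  3  4  5  6  6
 y  0  1  2  2  3  4  5  6  6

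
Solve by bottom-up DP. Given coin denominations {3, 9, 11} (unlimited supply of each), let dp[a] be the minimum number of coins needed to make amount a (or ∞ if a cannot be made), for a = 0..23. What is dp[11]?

 a  0  1  2  3  4  5  6  7  8  9 10 11 12 13 14 15 16 17 18 19 20 21 22 23
dp  0  -  -  1  -  -  2  -  -  1  -  1  2  -  2  3  -  3  2  -  2  3  2  3
(- denotes ∞ / unreachable)

1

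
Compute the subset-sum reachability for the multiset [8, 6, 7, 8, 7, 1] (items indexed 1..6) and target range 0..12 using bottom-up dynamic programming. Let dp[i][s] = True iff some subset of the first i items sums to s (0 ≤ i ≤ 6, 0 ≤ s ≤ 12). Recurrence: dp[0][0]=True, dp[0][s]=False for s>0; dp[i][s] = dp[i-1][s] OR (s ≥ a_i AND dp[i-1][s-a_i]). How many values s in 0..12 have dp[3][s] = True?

i\s   0   1   2   3   4   5   6   7   8   9  10  11  12
  0   T   F   F   F   F   F   F   F   F   F   F   F   F
  1   T   F   F   F   F   F   F   F   T   F   F   F   F
  2   T   F   F   F   F   F   T   F   T   F   F   F   F
  3   T   F   F   F   F   F   T   T   T   F   F   F   F
  4   T   F   F   F   F   F   T   T   T   F   F   F   F
  5   T   F   F   F   F   F   T   T   T   F   F   F   F
  6   T   T   F   F   F   F   T   T   T   T   F   F   F

4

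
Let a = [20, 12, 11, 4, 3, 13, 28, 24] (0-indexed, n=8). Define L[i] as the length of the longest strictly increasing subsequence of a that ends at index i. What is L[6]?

3

   i    0    1    2    3    4    5    6    7
a[i]   20   12   11    4    3   13   28   24
L[i]    1    1    1    1    1    2    3    3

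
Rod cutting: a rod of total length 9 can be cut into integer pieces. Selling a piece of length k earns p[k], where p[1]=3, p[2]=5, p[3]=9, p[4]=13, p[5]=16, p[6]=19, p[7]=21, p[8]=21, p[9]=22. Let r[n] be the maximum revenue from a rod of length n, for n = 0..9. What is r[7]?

22

   n    0    1    2    3    4    5    6    7    8    9
r[n]    0    3    6    9   13   16   19   22   26   29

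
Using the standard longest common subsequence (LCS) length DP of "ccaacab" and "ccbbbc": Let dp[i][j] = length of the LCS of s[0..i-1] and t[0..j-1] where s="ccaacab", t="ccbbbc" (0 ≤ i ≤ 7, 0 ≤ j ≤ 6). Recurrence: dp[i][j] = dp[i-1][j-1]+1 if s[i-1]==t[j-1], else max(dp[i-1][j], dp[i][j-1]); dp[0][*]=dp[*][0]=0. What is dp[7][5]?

   ''  c  c  b  b  b  c
''  0  0  0  0  0  0  0
 c  0  1  1  1  1  1  1
 c  0  1  2  2  2  2  2
 a  0  1  2  2  2  2  2
 a  0  1  2  2  2  2  2
 c  0  1  2  2  2  2  3
 a  0  1  2  2  2  2  3
 b  0  1  2  3  3  3  3

3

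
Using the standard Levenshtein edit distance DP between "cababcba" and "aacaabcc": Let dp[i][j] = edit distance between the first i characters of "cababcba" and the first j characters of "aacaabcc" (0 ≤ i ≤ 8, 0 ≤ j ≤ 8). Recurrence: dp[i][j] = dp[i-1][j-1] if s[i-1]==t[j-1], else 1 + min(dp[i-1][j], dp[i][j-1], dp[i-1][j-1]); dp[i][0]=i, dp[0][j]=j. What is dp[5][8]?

   ''  a  a  c  a  a  b  c  c
''  0  1  2  3  4  5  6  7  8
 c  1  1  2  2  3  4  5  6  7
 a  2  1  1  2  2  3  4  5  6
 b  3  2  2  2  3  3  3  4  5
 a  4  3  2  3  2  3  4  4  5
 b  5  4  3  3  3  3  3  4  5
 c  6  5  4  3  4  4  4  3  4
 b  7  6  5  4  4  5  4  4  4
 a  8  7  6  5  4  4  5  5  5

5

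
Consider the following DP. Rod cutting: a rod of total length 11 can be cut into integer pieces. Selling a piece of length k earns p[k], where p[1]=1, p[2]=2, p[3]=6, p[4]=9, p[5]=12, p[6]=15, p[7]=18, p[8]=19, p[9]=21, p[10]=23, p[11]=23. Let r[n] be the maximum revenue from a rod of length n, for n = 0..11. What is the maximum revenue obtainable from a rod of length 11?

   n    0    1    2    3    4    5    6    7    8    9   10   11
r[n]    0    1    2    6    9   12   15   18   19   21   24   27

27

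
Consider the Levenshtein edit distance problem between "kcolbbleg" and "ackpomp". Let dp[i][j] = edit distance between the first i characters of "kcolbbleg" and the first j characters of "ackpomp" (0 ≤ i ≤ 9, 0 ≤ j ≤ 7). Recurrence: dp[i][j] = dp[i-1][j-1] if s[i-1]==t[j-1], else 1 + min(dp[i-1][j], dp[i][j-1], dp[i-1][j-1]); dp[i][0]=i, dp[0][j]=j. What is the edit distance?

   ''  a  c  k  p  o  m  p
''  0  1  2  3  4  5  6  7
 k  1  1  2  2  3  4  5  6
 c  2  2  1  2  3  4  5  6
 o  3  3  2  2  3  3  4  5
 l  4  4  3  3  3  4  4  5
 b  5  5  4  4  4  4  5  5
 b  6  6  5  5  5  5  5  6
 l  7  7  6  6  6  6  6  6
 e  8  8  7  7  7  7  7  7
 g  9  9  8  8  8  8  8  8

8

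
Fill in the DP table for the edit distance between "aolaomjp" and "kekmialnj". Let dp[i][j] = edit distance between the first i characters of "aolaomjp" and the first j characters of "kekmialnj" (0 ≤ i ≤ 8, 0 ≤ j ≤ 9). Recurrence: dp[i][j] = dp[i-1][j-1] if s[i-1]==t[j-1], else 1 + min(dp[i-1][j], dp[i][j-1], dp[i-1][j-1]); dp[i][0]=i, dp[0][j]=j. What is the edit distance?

   ''  k  e  k  m  i  a  l  n  j
''  0  1  2  3  4  5  6  7  8  9
 a  1  1  2  3  4  5  5  6  7  8
 o  2  2  2  3  4  5  6  6  7  8
 l  3  3  3  3  4  5  6  6  7  8
 a  4  4  4  4  4  5  5  6  7  8
 o  5  5  5  5  5  5  6  6  7  8
 m  6  6  6  6  5  6  6  7  7  8
 j  7  7  7  7  6  6  7  7  8  7
 p  8  8  8  8  7  7  7  8  8  8

8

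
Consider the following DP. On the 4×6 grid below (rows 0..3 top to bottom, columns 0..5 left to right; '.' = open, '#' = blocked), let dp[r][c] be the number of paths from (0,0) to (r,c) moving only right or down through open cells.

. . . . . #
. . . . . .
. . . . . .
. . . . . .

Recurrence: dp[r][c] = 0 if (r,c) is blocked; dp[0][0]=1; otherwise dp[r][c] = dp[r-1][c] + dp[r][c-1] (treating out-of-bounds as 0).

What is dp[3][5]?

r\c   0   1   2   3   4   5
  0   1   1   1   1   1   0
  1   1   2   3   4   5   5
  2   1   3   6  10  15  20
  3   1   4  10  20  35  55

55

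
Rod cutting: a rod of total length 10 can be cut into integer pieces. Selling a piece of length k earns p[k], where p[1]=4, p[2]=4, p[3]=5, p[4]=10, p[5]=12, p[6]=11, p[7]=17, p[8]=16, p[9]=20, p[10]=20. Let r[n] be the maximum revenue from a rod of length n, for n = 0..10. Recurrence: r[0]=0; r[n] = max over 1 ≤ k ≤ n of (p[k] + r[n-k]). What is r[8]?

   n    0    1    2    3    4    5    6    7    8    9   10
r[n]    0    4    8   12   16   20   24   28   32   36   40

32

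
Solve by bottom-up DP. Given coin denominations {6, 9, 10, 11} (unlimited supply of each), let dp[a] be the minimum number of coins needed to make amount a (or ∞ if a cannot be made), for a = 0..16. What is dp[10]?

 a  0  1  2  3  4  5  6  7  8  9 10 11 12 13 14 15 16
dp  0  -  -  -  -  -  1  -  -  1  1  1  2  -  -  2  2
(- denotes ∞ / unreachable)

1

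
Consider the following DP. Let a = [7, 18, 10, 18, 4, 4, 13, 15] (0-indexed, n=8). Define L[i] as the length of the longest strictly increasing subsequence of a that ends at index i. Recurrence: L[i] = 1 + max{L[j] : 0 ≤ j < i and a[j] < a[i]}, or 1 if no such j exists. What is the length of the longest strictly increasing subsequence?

4

   i    0    1    2    3    4    5    6    7
a[i]    7   18   10   18    4    4   13   15
L[i]    1    2    2    3    1    1    3    4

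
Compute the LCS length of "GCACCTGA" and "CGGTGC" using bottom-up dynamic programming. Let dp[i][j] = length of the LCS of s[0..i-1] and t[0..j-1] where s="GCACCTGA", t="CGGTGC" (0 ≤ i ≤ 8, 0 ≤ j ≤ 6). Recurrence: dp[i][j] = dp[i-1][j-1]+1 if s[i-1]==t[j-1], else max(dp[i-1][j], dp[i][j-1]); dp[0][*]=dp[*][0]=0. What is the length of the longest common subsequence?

   ''  C  G  G  T  G  C
''  0  0  0  0  0  0  0
 G  0  0  1  1  1  1  1
 C  0  1  1  1  1  1  2
 A  0  1  1  1  1  1  2
 C  0  1  1  1  1  1  2
 C  0  1  1  1  1  1  2
 T  0  1  1  1  2  2  2
 G  0  1  2  2  2  3  3
 A  0  1  2  2  2  3  3

3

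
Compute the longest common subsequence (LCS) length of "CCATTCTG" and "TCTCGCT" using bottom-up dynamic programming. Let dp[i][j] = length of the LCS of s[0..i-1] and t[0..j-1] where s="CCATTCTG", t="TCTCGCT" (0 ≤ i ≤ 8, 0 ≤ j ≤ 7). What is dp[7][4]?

3

   ''  T  C  T  C  G  C  T
''  0  0  0  0  0  0  0  0
 C  0  0  1  1  1  1  1  1
 C  0  0  1  1  2  2  2  2
 A  0  0  1  1  2  2  2  2
 T  0  1  1  2  2  2  2  3
 T  0  1  1  2  2  2  2  3
 C  0  1  2  2  3  3  3  3
 T  0  1  2  3  3  3  3  4
 G  0  1  2  3  3  4  4  4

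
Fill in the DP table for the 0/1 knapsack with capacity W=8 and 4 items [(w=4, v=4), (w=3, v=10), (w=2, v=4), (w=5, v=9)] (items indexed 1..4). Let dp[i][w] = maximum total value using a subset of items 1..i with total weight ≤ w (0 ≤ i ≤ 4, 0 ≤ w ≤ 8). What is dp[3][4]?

10

i\w   0   1   2   3   4   5   6   7   8
  0   0   0   0   0   0   0   0   0   0
  1   0   0   0   0   4   4   4   4   4
  2   0   0   0  10  10  10  10  14  14
  3   0   0   4  10  10  14  14  14  14
  4   0   0   4  10  10  14  14  14  19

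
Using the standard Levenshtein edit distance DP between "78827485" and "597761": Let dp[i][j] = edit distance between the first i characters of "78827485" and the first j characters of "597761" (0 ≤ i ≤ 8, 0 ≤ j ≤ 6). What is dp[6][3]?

5

   ''  5  9  7  7  6  1
''  0  1  2  3  4  5  6
 7  1  1  2  2  3  4  5
 8  2  2  2  3  3  4  5
 8  3  3  3  3  4  4  5
 2  4  4  4  4  4  5  5
 7  5  5  5  4  4  5  6
 4  6  6  6  5  5  5  6
 8  7  7  7  6  6  6  6
 5  8  7  8  7  7  7  7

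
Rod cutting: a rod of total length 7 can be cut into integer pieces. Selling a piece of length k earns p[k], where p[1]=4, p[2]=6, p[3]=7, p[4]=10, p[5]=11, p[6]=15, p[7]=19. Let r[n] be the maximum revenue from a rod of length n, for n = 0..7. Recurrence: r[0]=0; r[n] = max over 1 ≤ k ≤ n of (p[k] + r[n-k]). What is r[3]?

12

   n    0    1    2    3    4    5    6    7
r[n]    0    4    8   12   16   20   24   28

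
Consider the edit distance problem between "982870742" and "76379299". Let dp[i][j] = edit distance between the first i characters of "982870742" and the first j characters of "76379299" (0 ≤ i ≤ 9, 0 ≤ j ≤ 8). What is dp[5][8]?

7

   ''  7  6  3  7  9  2  9  9
''  0  1  2  3  4  5  6  7  8
 9  1  1  2  3  4  4  5  6  7
 8  2  2  2  3  4  5  5  6  7
 2  3  3  3  3  4  5  5  6  7
 8  4  4  4  4  4  5  6  6  7
 7  5  4  5  5  4  5  6  7  7
 0  6  5  5  6  5  5  6  7  8
 7  7  6  6  6  6  6  6  7  8
 4  8  7  7  7  7  7  7  7  8
 2  9  8  8  8  8  8  7  8  8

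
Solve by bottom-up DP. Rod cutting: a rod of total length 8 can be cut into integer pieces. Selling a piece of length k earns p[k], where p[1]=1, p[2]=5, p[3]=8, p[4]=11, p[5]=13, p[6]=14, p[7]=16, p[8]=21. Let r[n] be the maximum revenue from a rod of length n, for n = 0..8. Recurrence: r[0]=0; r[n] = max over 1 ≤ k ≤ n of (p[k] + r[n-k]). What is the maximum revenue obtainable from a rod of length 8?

22

   n    0    1    2    3    4    5    6    7    8
r[n]    0    1    5    8   11   13   16   19   22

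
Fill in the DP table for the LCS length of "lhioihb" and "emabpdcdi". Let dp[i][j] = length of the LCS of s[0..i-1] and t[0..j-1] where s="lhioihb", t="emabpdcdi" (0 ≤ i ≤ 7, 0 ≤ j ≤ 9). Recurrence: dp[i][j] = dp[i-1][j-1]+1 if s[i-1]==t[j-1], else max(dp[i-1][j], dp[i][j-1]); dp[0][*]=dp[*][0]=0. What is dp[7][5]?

   ''  e  m  a  b  p  d  c  d  i
''  0  0  0  0  0  0  0  0  0  0
 l  0  0  0  0  0  0  0  0  0  0
 h  0  0  0  0  0  0  0  0  0  0
 i  0  0  0  0  0  0  0  0  0  1
 o  0  0  0  0  0  0  0  0  0  1
 i  0  0  0  0  0  0  0  0  0  1
 h  0  0  0  0  0  0  0  0  0  1
 b  0  0  0  0  1  1  1  1  1  1

1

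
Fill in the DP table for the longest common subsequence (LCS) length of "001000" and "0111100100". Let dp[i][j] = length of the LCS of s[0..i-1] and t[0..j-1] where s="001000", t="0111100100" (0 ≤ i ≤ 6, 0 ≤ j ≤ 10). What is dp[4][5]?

2

   ''  0  1  1  1  1  0  0  1  0  0
''  0  0  0  0  0  0  0  0  0  0  0
 0  0  1  1  1  1  1  1  1  1  1  1
 0  0  1  1  1  1  1  2  2  2  2  2
 1  0  1  2  2  2  2  2  2  3  3  3
 0  0  1  2  2  2  2  3  3  3  4  4
 0  0  1  2  2  2  2  3  4  4  4  5
 0  0  1  2  2  2  2  3  4  4  5  5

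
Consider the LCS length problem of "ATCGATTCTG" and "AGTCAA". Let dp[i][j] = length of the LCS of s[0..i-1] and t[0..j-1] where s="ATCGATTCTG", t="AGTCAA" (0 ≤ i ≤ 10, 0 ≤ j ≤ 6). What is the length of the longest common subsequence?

4

   ''  A  G  T  C  A  A
''  0  0  0  0  0  0  0
 A  0  1  1  1  1  1  1
 T  0  1  1  2  2  2  2
 C  0  1  1  2  3  3  3
 G  0  1  2  2  3  3  3
 A  0  1  2  2  3  4  4
 T  0  1  2  3  3  4  4
 T  0  1  2  3  3  4  4
 C  0  1  2  3  4  4  4
 T  0  1  2  3  4  4  4
 G  0  1  2  3  4  4  4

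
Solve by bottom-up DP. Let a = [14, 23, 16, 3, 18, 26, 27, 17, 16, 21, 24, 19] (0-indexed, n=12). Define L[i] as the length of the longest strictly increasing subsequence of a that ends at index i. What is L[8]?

2

   i    0    1    2    3    4    5    6    7    8    9   10   11
a[i]   14   23   16    3   18   26   27   17   16   21   24   19
L[i]    1    2    2    1    3    4    5    3    2    4    5    4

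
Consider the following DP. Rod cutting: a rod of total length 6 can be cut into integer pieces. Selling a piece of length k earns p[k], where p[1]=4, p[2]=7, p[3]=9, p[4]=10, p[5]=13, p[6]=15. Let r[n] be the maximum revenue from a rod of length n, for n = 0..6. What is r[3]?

12

   n    0    1    2    3    4    5    6
r[n]    0    4    8   12   16   20   24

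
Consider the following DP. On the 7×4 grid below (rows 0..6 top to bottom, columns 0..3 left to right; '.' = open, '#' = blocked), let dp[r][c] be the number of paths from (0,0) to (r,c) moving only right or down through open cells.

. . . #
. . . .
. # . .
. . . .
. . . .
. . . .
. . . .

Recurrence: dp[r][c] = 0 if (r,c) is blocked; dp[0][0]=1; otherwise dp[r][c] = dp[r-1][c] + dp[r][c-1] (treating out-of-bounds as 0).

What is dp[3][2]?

r\c   0   1   2   3
  0   1   1   1   0
  1   1   2   3   3
  2   1   0   3   6
  3   1   1   4  10
  4   1   2   6  16
  5   1   3   9  25
  6   1   4  13  38

4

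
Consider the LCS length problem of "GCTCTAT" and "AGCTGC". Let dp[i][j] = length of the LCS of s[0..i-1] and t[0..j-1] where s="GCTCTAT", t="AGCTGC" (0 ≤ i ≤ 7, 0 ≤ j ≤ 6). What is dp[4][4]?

   ''  A  G  C  T  G  C
''  0  0  0  0  0  0  0
 G  0  0  1  1  1  1  1
 C  0  0  1  2  2  2  2
 T  0  0  1  2  3  3  3
 C  0  0  1  2  3  3  4
 T  0  0  1  2  3  3  4
 A  0  1  1  2  3  3  4
 T  0  1  1  2  3  3  4

3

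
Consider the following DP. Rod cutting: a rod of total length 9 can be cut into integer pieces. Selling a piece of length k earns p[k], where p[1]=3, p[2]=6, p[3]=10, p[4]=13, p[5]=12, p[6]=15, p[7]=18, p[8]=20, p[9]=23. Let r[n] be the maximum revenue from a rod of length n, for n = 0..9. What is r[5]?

16

   n    0    1    2    3    4    5    6    7    8    9
r[n]    0    3    6   10   13   16   20   23   26   30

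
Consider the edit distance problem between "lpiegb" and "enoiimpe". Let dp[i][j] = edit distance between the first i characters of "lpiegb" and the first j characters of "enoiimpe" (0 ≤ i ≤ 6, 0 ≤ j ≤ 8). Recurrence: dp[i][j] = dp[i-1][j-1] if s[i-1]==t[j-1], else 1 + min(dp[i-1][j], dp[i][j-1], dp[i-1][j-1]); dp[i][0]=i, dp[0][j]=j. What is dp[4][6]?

   ''  e  n  o  i  i  m  p  e
''  0  1  2  3  4  5  6  7  8
 l  1  1  2  3  4  5  6  7  8
 p  2  2  2  3  4  5  6  6  7
 i  3  3  3  3  3  4  5  6  7
 e  4  3  4  4  4  4  5  6  6
 g  5  4  4  5  5  5  5  6  7
 b  6  5  5  5  6  6  6  6  7

5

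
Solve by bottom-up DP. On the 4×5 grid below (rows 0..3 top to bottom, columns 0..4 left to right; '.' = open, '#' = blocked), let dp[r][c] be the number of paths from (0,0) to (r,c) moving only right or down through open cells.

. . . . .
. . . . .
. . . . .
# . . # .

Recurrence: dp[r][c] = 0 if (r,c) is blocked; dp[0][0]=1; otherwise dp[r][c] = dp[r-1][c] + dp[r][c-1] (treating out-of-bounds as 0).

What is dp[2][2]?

r\c   0   1   2   3   4
  0   1   1   1   1   1
  1   1   2   3   4   5
  2   1   3   6  10  15
  3   0   3   9   0  15

6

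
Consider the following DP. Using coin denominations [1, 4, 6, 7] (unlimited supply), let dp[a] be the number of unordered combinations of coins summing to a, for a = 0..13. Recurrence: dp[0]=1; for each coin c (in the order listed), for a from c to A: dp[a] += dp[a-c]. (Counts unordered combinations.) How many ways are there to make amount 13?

after  coin     0     1     2     3     4     5     6     7     8     9    10    11    12    13
          1     1     1     1     1     1     1     1     1     1     1     1     1     1     1
          4     1     1     1     1     2     2     2     2     3     3     3     3     4     4
          6     1     1     1     1     2     2     3     3     4     4     5     5     7     7
          7     1     1     1     1     2     2     3     4     5     5     6     7     9    10

10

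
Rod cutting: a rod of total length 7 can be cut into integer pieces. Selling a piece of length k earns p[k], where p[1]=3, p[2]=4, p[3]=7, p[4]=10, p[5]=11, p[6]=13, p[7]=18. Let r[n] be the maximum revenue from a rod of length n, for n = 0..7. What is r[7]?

21

   n    0    1    2    3    4    5    6    7
r[n]    0    3    6    9   12   15   18   21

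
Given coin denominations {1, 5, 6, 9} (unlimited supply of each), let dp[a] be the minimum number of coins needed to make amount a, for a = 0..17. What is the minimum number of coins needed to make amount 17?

 a  0  1  2  3  4  5  6  7  8  9 10 11 12 13 14 15 16 17
dp  0  1  2  3  4  1  1  2  3  1  2  2  2  3  2  2  3  3

3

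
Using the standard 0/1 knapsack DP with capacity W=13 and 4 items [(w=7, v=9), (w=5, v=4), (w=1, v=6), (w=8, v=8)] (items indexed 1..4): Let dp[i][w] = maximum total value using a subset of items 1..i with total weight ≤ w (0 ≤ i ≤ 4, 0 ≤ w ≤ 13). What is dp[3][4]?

i\w   0   1   2   3   4   5   6   7   8   9  10  11  12  13
  0   0   0   0   0   0   0   0   0   0   0   0   0   0   0
  1   0   0   0   0   0   0   0   9   9   9   9   9   9   9
  2   0   0   0   0   0   4   4   9   9   9   9   9  13  13
  3   0   6   6   6   6   6  10  10  15  15  15  15  15  19
  4   0   6   6   6   6   6  10  10  15  15  15  15  15  19

6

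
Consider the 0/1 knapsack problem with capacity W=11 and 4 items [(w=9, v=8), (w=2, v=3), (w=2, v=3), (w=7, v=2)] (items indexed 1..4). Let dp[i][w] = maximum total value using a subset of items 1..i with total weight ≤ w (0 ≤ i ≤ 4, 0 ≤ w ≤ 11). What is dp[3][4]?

6

i\w   0   1   2   3   4   5   6   7   8   9  10  11
  0   0   0   0   0   0   0   0   0   0   0   0   0
  1   0   0   0   0   0   0   0   0   0   8   8   8
  2   0   0   3   3   3   3   3   3   3   8   8  11
  3   0   0   3   3   6   6   6   6   6   8   8  11
  4   0   0   3   3   6   6   6   6   6   8   8  11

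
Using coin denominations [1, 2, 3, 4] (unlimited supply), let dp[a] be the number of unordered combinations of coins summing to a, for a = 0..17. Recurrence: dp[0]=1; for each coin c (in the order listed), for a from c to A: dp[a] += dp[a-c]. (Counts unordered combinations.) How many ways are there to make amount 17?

after  coin     0     1     2     3     4     5     6     7     8     9    10    11    12    13    14    15    16    17
          1     1     1     1     1     1     1     1     1     1     1     1     1     1     1     1     1     1     1
          2     1     1     2     2     3     3     4     4     5     5     6     6     7     7     8     8     9     9
          3     1     1     2     3     4     5     7     8    10    12    14    16    19    21    24    27    30    33
          4     1     1     2     3     5     6     9    11    15    18    23    27    34    39    47    54    64    72

72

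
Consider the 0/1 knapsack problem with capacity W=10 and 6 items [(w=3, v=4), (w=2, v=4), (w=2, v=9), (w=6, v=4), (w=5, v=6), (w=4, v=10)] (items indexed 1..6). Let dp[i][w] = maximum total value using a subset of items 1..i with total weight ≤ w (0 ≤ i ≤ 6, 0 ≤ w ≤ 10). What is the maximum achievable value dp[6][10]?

23

i\w   0   1   2   3   4   5   6   7   8   9  10
  0   0   0   0   0   0   0   0   0   0   0   0
  1   0   0   0   4   4   4   4   4   4   4   4
  2   0   0   4   4   4   8   8   8   8   8   8
  3   0   0   9   9  13  13  13  17  17  17  17
  4   0   0   9   9  13  13  13  17  17  17  17
  5   0   0   9   9  13  13  13  17  17  19  19
  6   0   0   9   9  13  13  19  19  23  23  23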